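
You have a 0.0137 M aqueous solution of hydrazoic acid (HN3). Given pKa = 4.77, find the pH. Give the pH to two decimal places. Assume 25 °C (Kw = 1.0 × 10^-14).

pH = 3.32

HN3 ⇌ N3- + H+
Ka = 10^(−4.77) = 1.70 × 10^-5
From the ICE table, Ka = x²/(0.0137 − x) = 1.70 × 10^-5.
Neglecting x in the denominator: x = √(1.70 × 10^-5 × 0.0137) = 4.83 × 10^-4 M
pH = −log(4.83 × 10^-4) = 3.32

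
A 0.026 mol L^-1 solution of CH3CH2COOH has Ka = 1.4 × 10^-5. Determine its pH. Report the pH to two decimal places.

CH3CH2COOH ⇌ CH3CH2COO- + H+
Ka = x²/(0.026 − x) = 1.4 × 10^-5
Assume x ≪ 0.026: x ≈ √(1.4 × 10^-5 × 0.026) = 6.03 × 10^-4 M
(x/C₀ = 2.3% < 5%, so the approximation holds.)
pH = −log[H+] = −log(6.03 × 10^-4) = 3.22

pH = 3.22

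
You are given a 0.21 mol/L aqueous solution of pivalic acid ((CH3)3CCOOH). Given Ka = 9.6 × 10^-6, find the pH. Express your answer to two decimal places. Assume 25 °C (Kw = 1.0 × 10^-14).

pH = 2.85

(CH3)3CCOOH ⇌ (CH3)3CCOO- + H+
From the ICE table, Ka = [H+]²/(0.21 − [H+]) = 9.6 × 10^-6.
Since Ka ≪ C₀, [H+] ≈ √(Ka·C₀) = 1.42 × 10^-3 M.
Check: 0.68% ionized — well under 5%, approximation valid.
pH = −log(1.42 × 10^-3) = 2.85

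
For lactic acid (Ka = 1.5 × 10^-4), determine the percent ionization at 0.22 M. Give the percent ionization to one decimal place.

2.6%

CH3CH(OH)COOH ⇌ CH3CH(OH)COO- + H+; let x = [H+] at equilibrium.
x ≈ √(Ka·C₀) = √(1.5 × 10^-4 × 0.22) = 5.74 × 10^-3 M
% ionization = x/C₀ × 100% = 5.74 × 10^-3/0.22 × 100% = 2.6%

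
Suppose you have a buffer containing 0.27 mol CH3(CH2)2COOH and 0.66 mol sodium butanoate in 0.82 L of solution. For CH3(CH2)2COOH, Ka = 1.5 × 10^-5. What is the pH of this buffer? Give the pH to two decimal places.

pH = 5.21

pKa = −log(1.5 × 10^-5) = 4.824
pH = pKa + log([A⁻]/[HA]) = 4.824 + log(0.66/0.27)
pH = 4.824 + (+0.388) = 5.21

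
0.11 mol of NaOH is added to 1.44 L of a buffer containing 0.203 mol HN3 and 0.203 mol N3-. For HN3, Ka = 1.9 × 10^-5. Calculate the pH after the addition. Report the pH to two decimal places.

pH = 5.25

OH- converts HN3 to N3-: HN3 → 0.093 mol, N3- → 0.313 mol.
pKa = −log(1.9 × 10^-5) = 4.721
Henderson–Hasselbalch with mole ratio 0.313/0.093: pH = 4.721 + (+0.527)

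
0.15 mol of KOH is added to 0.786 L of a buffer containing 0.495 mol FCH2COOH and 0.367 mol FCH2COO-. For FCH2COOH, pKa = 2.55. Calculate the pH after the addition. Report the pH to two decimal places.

pH = 2.73

After neutralization: n(FCH2COOH) = 0.345 mol, n(FCH2COO-) = 0.517 mol.
pH = pKa + log(n_FCH2COO-/n_FCH2COOH) = 2.55 + log(0.517/0.345) = 2.55 + (+0.176)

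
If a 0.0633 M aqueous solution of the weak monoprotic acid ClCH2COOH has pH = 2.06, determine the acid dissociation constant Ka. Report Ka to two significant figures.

Ka = 1.4 × 10^-3

[H+] = 10^(-2.06) = 8.71 × 10^-3 M
At equilibrium [HA] = 0.0633 − 8.71 × 10^-3 = 5.46 × 10^-2 M
Ka = [H+][A-]/[HA] = (8.71 × 10^-3)² / 5.46 × 10^-2 = 1.4 × 10^-3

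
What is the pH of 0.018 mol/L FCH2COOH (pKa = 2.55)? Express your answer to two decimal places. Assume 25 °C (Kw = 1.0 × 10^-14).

FCH2COOH ⇌ FCH2COO- + H+
Ka = 10^(−2.55) = 2.82 × 10^-3
Let x = [H+] at equilibrium. Ka = x²/(0.018 − x).
Here C₀/Ka ≈ 6.38, so the small-x approximation fails. Use the quadratic:
x = [−0.00282 + √(0.00282² + 0.000203)]/2 = 5.85 × 10^-3 M
pH = −log(5.85 × 10^-3) = 2.23

pH = 2.23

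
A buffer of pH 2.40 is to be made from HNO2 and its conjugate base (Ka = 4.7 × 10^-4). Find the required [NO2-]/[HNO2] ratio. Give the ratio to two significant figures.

pKa = -log(4.7 × 10^-4) = 3.328
pH = pKa + log(r) ⇒ log(r) = 2.40 − 3.328 = -0.928
r = [NO2-]/[HNO2] = 10^(-0.928) = 0.118

ratio = 0.12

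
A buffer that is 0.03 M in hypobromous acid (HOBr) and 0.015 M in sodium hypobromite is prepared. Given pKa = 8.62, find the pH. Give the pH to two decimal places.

pH = 8.32

Using pH = pKa + log([base]/[acid]) with [base]/[acid] = 0.015/0.03:
pH = 8.62 + (-0.301) = 8.32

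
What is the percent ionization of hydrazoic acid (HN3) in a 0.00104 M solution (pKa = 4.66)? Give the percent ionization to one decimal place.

13.5%

HN3 ⇌ N3- + H+; let x = [H+] at equilibrium.
Ka = 10^(−4.66) = 2.19 × 10^-5
Ka = x²/(C₀ − x); solving the quadratic gives x = 1.40 × 10^-4 M.
% ionization = x/C₀ × 100% = 1.40 × 10^-4/0.00104 × 100% = 13.5%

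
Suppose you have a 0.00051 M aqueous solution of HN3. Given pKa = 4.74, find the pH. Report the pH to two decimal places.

pH = 4.06

HN3 ⇌ N3- + H+
Ka = 10^(−4.74) = 1.82 × 10^-5
From the ICE table, Ka = x²/(0.00051 − x) = 1.82 × 10^-5.
Here C₀/Ka ≈ 28, so the small-x approximation fails. Use the quadratic:
x = [−1.82e-05 + √(1.82e-05² + 3.71e-08)]/2 = 8.77 × 10^-5 M
pH = −log[H+] = −log(8.77 × 10^-5) = 4.06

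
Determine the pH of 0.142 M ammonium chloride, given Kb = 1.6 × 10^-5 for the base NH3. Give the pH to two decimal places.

pH = 5.03

NH4+ is the conjugate acid of the weak base NH3.
Ka = Kw/Kb = 1.0×10^-14 / 1.6 × 10^-5 = 6.25 × 10^-10
Ka = [H+]²/(0.142 − [H+]) = 6.25 × 10^-10
Neglecting [H+] in the denominator: [H+] = √(6.25 × 10^-10 × 0.142) = 9.42 × 10^-6 M
pH = −log(9.42 × 10^-6) = 5.03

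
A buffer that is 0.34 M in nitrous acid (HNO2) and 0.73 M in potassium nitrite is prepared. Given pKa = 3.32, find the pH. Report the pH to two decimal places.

pH = 3.65

Henderson–Hasselbalch: pH = pKa + log([NO2-]/[HNO2]) = 3.32 + log(0.73/0.34)
pH = 3.32 + (+0.332) = 3.65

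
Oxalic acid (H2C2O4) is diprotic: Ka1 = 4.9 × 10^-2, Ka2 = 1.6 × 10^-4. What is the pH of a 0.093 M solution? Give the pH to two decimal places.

pH = 1.33

Ka1 ≫ Ka2, so treat the first dissociation as the only significant source of H+.
Ka1 = x²/(0.093 − x) = 4.9 × 10^-2
Solving the quadratic: x = (−Ka1 + √(Ka1² + 4·Ka1·C₀))/2 = 4.73 × 10^-2 M
pH = −log(4.73 × 10^-2) = 1.33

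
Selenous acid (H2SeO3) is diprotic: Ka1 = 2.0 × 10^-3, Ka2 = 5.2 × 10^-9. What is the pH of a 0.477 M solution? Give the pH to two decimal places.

pH = 1.52

Since Ka1 ≫ Ka2, the first ionization dominates [H+].
Ka1 = x²/(0.477 − x) = 2.0 × 10^-3
Solving the quadratic: x = (−Ka1 + √(Ka1² + 4·Ka1·C₀))/2 = 2.99 × 10^-2 M
pH = −log(2.99 × 10^-2) = 1.52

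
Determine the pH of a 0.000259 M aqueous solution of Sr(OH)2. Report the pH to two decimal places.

pH = 10.71

Sr(OH)2 is a strong base (each formula unit releases 2 OH-); [OH-] = 0.000518 M.
pOH = -log(0.000518) = 3.29
pH = 14.00 - 3.29 = 10.71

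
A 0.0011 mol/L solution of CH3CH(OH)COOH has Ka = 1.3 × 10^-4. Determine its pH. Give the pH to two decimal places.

pH = 3.50

CH3CH(OH)COOH ⇌ CH3CH(OH)COO- + H+
From the ICE table, Ka = x²/(0.0011 − x) = 1.3 × 10^-4.
Here C₀/Ka ≈ 8.46, so the small-x approximation fails. Use the quadratic:
x = (−Ka + √(Ka² + 4·Ka·C₀))/2 = 3.19 × 10^-4 M
pH = −log[H+] = −log(3.19 × 10^-4) = 3.50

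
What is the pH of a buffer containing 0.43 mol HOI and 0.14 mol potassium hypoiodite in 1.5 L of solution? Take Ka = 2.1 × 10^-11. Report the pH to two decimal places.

pKa = −log(2.1 × 10^-11) = 10.678
pH = pKa + log([A⁻]/[HA]) = 10.678 + log(0.14/0.43)
pH = 10.678 + (-0.487) = 10.19

pH = 10.19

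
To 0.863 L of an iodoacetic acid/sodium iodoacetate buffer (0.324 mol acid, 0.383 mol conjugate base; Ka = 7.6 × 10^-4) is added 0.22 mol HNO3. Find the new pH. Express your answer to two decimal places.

pH = 2.60

After neutralization: n(ICH2COOH) = 0.544 mol, n(ICH2COO-) = 0.163 mol.
pKa = −log(7.6 × 10^-4) = 3.119
pH = pKa + log([A⁻]/[HA]) = 3.119 + log(0.163/0.544) = 3.119 -0.523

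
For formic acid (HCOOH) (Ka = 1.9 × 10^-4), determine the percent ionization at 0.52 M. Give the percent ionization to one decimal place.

1.9%

HCOOH ⇌ HCOO- + H+; let x = [H+] at equilibrium.
x ≈ √(Ka·C₀) = √(1.9 × 10^-4 × 0.52) = 9.94 × 10^-3 M
% ionization = x/C₀ × 100% = 9.94 × 10^-3/0.52 × 100% = 1.9%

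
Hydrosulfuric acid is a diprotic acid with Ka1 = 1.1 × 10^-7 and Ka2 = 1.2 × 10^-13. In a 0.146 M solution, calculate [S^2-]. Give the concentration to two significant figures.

First ionization gives [H+] ≈ [HS-] = 1.27 × 10^-4 M.
Second step: Ka2 = [H+][S^2-]/[HS-] ≈ [S^2-] (since [H+] ≈ [HS-]).
So [S^2-] ≈ Ka2.

1.2 × 10^-13 M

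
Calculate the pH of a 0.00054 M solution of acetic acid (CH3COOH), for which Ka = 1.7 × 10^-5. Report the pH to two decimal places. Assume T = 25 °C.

pH = 4.06

CH3COOH ⇌ CH3COO- + H+
From the ICE table, Ka = x²/(0.00054 − x) = 1.7 × 10^-5.
The 5% rule fails; solving x² + Ka·x − Ka·C₀ = 0 exactly:
x = [−1.7e-05 + √(1.7e-05² + 3.67e-08)]/2 = 8.77 × 10^-5 M
pH = −log(8.77 × 10^-5) = 4.06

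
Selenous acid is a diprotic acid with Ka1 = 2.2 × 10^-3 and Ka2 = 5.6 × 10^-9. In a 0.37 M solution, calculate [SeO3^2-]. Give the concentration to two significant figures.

First ionization gives [H+] ≈ [HSeO3-] = 2.75 × 10^-2 M.
Second step: Ka2 = [H+][SeO3^2-]/[HSeO3-] ≈ [SeO3^2-] (since [H+] ≈ [HSeO3-]).
So [SeO3^2-] ≈ Ka2.

5.6 × 10^-9 M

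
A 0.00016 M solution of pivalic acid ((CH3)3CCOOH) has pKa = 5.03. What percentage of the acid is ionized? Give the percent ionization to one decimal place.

(CH3)3CCOOH ⇌ (CH3)3CCOO- + H+; let x = [H+] at equilibrium.
Ka = 10^(−5.03) = 9.33 × 10^-6
Ka = x²/(C₀ − x); solving the quadratic gives x = 3.43 × 10^-5 M.
% ionization = x/C₀ × 100% = 3.43 × 10^-5/0.00016 × 100% = 21.4%

21.4%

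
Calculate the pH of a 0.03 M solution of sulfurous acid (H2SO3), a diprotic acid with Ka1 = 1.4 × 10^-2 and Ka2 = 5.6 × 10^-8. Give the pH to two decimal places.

Ka1 ≫ Ka2, so treat the first dissociation as the only significant source of H+.
Ka1 = x²/(0.03 − x) = 1.4 × 10^-2
Solving the quadratic: x = (−Ka1 + √(Ka1² + 4·Ka1·C₀))/2 = 1.47 × 10^-2 M
pH = −log(1.47 × 10^-2) = 1.83

pH = 1.83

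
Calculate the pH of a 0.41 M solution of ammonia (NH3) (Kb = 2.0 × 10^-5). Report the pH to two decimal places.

NH3 + H2O ⇌ NH4+ + OH-
Kb = x²/(0.41 − x) = 2.0 × 10^-5
Neglecting x in the denominator: x = √(2.0 × 10^-5 × 0.41) = 2.86 × 10^-3 M
pOH = 2.54, so pH = 14.00 − pOH = 11.46

pH = 11.46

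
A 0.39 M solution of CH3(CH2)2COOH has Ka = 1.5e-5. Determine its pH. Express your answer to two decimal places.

pH = 2.62

CH3(CH2)2COOH ⇌ CH3(CH2)2COO- + H+
Ka = x²/(0.39 − x) = 1.5 × 10^-5
Since Ka ≪ C₀, x ≈ √(Ka·C₀) = 2.42 × 10^-3 M.
(x/C₀ = 0.62% < 5%, so the approximation holds.)
pH = −log[H+] = −log(2.42 × 10^-3) = 2.62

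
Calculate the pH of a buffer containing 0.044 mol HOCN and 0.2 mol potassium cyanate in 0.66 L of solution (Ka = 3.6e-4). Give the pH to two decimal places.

pKa = −log(3.6 × 10^-4) = 3.444
Using pH = pKa + log([base]/[acid]) with [base]/[acid] = 0.2/0.044:
pH = 3.444 + (+0.658) = 4.10

pH = 4.10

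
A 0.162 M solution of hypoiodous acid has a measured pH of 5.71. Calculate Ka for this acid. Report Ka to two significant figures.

[H+] = 10^(-5.71) = 1.95 × 10^-6 M
At equilibrium [HA] = 0.162 − 1.95 × 10^-6 = 1.62 × 10^-1 M
Ka = [H+][A-]/[HA] = (1.95 × 10^-6)² / 1.62 × 10^-1 = 2.3 × 10^-11

Ka = 2.3 × 10^-11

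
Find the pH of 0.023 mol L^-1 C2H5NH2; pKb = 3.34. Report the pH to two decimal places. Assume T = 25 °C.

C2H5NH2 + H2O ⇌ C2H5NH3+ + OH-
Kb = 10^(−3.34) = 4.57 × 10^-4
From the ICE table, Kb = [OH-]²/(0.023 − [OH-]) = 4.57 × 10^-4.
The 5% rule fails; solving [OH-]² + Kb·[OH-] − Kb·C₀ = 0 exactly:
[OH-] = [−0.000457 + √(0.000457² + 4.2e-05)]/2 = 3.02 × 10^-3 M
pOH = 2.52, so pH = 14.00 − pOH = 11.48

pH = 11.48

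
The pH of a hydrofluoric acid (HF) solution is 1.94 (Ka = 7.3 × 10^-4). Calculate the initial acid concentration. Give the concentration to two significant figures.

C₀ = 1.9 × 10^-1 M

[H+] = 10^(-1.94) = 1.15 × 10^-2 M = x
Ka = x²/(C₀ − x) ⇒ C₀ = x + x²/Ka
C₀ = 1.15 × 10^-2 + (1.15 × 10^-2)²/(7.3 × 10^-4) = 1.93 × 10^-1 M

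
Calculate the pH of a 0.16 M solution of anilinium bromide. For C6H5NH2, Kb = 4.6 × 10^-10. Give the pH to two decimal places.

C6H5NH3+ is the conjugate acid of the weak base C6H5NH2.
Ka = Kw/Kb = 1.0×10^-14 / 4.6 × 10^-10 = 2.17 × 10^-5
Ka = [H+]²/(0.16 − [H+]) = 2.17 × 10^-5
Neglecting [H+] in the denominator: [H+] = √(2.17 × 10^-5 × 0.16) = 1.86 × 10^-3 M
([H+]/C₀ = 1.2% < 5%, so the approximation holds.)
pH = −log(1.86 × 10^-3) = 2.73

pH = 2.73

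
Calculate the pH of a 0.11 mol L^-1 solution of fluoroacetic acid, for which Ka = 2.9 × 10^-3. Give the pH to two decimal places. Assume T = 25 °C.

FCH2COOH ⇌ FCH2COO- + H+
From the ICE table, Ka = x²/(0.11 − x) = 2.9 × 10^-3.
x is not negligible relative to C₀; solve x² + 0.0029·x − 0.000319 = 0.
x = (−Ka + √(Ka² + 4·Ka·C₀))/2 = 1.65 × 10^-2 M
pH = −log(1.65 × 10^-2) = 1.78

pH = 1.78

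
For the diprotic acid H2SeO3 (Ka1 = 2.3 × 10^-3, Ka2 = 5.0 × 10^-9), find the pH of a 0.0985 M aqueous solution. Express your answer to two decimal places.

pH = 1.86

Since Ka1 ≫ Ka2, the first ionization dominates [H+].
Ka1 = x²/(0.0985 − x) = 2.3 × 10^-3
Solving the quadratic: x = (−Ka1 + √(Ka1² + 4·Ka1·C₀))/2 = 1.39 × 10^-2 M
pH = −log(1.39 × 10^-2) = 1.86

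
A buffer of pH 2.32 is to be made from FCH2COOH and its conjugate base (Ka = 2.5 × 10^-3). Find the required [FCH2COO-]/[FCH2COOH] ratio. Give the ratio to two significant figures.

pKa = -log(2.5 × 10^-3) = 2.602
pH = pKa + log(r) ⇒ log(r) = 2.32 − 2.602 = -0.282
r = [FCH2COO-]/[FCH2COOH] = 10^(-0.282) = 0.522

ratio = 0.52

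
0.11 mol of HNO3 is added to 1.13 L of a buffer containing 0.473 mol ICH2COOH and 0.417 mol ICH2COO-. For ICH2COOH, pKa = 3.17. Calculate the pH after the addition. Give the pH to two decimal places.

After neutralization: n(ICH2COOH) = 0.583 mol, n(ICH2COO-) = 0.307 mol.
pH = pKa + log(n_ICH2COO-/n_ICH2COOH) = 3.17 + log(0.307/0.583) = 3.17 + (-0.279)

pH = 2.89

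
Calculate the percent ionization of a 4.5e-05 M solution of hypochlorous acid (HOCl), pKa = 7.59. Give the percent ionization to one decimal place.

HOCl ⇌ OCl- + H+; let x = [H+] at equilibrium.
Ka = 10^(−7.59) = 2.57 × 10^-8
x ≈ √(Ka·C₀) = √(2.57 × 10^-8 × 4.5e-05) = 1.08 × 10^-6 M
Fraction ionized = 1.08 × 10^-6 / 4.5e-05 = 0.0240 → 2.4%

2.4%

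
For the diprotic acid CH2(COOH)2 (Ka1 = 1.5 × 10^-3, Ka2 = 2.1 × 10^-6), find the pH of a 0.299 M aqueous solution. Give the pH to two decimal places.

Since Ka1 ≫ Ka2, the first ionization dominates [H+].
Ka1 = x²/(0.299 − x) = 1.5 × 10^-3
Solving the quadratic: x = (−Ka1 + √(Ka1² + 4·Ka1·C₀))/2 = 2.04 × 10^-2 M
pH = −log(2.04 × 10^-2) = 1.69

pH = 1.69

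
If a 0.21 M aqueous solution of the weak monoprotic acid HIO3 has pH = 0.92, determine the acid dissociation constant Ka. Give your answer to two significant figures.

Ka = 1.6 × 10^-1

[H+] = 10^(-0.92) = 1.20 × 10^-1 M
At equilibrium [HA] = 0.21 − 1.20 × 10^-1 = 9.00 × 10^-2 M
Ka = [H+][A-]/[HA] = (1.20 × 10^-1)² / 9.00 × 10^-2 = 1.6 × 10^-1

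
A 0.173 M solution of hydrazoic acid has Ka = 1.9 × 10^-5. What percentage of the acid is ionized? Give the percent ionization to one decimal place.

1.0%

HN3 ⇌ N3- + H+; let x = [H+] at equilibrium.
x ≈ √(Ka·C₀) = √(1.9 × 10^-5 × 0.173) = 1.81 × 10^-3 M
% ionization = x/C₀ × 100% = 1.81 × 10^-3/0.173 × 100% = 1.0%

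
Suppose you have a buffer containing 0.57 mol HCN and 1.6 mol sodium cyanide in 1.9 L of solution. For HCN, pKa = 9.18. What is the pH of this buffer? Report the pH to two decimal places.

pH = pKa + log([A⁻]/[HA]) = 9.18 + log(1.6/0.57)
pH = 9.18 + (+0.448) = 9.63

pH = 9.63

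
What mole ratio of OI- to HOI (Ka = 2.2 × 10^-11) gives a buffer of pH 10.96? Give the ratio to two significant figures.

pKa = -log(2.2 × 10^-11) = 10.658
pH = pKa + log(r) ⇒ log(r) = 10.96 − 10.658 = +0.302
r = [OI-]/[HOI] = 10^(+0.302) = 2

ratio = 2.0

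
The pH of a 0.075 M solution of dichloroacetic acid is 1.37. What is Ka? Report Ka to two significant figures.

Ka = 5.6 × 10^-2

[H+] = 10^(-1.37) = 4.27 × 10^-2 M
At equilibrium [HA] = 0.075 − 4.27 × 10^-2 = 3.23 × 10^-2 M
Ka = [H+][A-]/[HA] = (4.27 × 10^-2)² / 3.23 × 10^-2 = 5.6 × 10^-2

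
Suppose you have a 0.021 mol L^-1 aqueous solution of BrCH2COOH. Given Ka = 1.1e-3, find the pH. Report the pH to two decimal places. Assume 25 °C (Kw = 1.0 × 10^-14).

BrCH2COOH ⇌ BrCH2COO- + H+
Ka = x²/(0.021 − x) = 1.1 × 10^-3
The 5% rule fails; solving x² + Ka·x − Ka·C₀ = 0 exactly:
x = (−Ka + √(Ka² + 4·Ka·C₀))/2 = 4.29 × 10^-3 M
pH = −log[H+] = −log(4.29 × 10^-3) = 2.37

pH = 2.37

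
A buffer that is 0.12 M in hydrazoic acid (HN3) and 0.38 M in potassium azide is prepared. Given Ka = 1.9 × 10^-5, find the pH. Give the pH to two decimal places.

pH = 5.22

pKa = −log(1.9 × 10^-5) = 4.721
Henderson–Hasselbalch: pH = pKa + log([N3-]/[HN3]) = 4.721 + log(0.38/0.12)
pH = 4.721 + (+0.501) = 5.22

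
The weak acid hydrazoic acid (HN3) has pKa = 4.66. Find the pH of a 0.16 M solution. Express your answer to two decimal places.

HN3 ⇌ N3- + H+
Ka = 10^(−4.66) = 2.19 × 10^-5
From the ICE table, Ka = [H+]²/(0.16 − [H+]) = 2.19 × 10^-5.
Since Ka ≪ C₀, [H+] ≈ √(Ka·C₀) = 1.87 × 10^-3 M.
Check: 1.2% ionized — well under 5%, approximation valid.
pH = −log(1.87 × 10^-3) = 2.73

pH = 2.73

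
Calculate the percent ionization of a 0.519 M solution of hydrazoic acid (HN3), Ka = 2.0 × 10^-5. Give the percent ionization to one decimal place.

HN3 ⇌ N3- + H+; let x = [H+] at equilibrium.
x ≈ √(Ka·C₀) = √(2.0 × 10^-5 × 0.519) = 3.22 × 10^-3 M
Fraction ionized = 3.22 × 10^-3 / 0.519 = 0.0062 → 0.6%

0.6%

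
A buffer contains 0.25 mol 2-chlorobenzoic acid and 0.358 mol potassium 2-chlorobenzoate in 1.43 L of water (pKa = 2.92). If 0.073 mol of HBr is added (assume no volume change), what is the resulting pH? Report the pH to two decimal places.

After neutralization: n(ClC6H4COOH) = 0.323 mol, n(ClC6H4COO-) = 0.285 mol.
pH = pKa + log([A⁻]/[HA]) = 2.92 + log(0.285/0.323) = 2.92 -0.054

pH = 2.87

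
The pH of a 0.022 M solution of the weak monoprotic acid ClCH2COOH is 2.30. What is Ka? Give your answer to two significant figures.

[H+] = 10^(-2.30) = 5.01 × 10^-3 M
At equilibrium [HA] = 0.022 − 5.01 × 10^-3 = 1.70 × 10^-2 M
Ka = [H+][A-]/[HA] = (5.01 × 10^-3)² / 1.70 × 10^-2 = 1.5 × 10^-3

Ka = 1.5 × 10^-3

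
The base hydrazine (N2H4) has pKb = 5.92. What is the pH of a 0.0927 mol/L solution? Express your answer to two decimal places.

N2H4 + H2O ⇌ N2H5+ + OH-
Kb = 10^(−5.92) = 1.20 × 10^-6
Let x = [OH-] at equilibrium. Kb = x²/(0.0927 − x).
Neglecting x in the denominator: x = √(1.20 × 10^-6 × 0.0927) = 3.34 × 10^-4 M
(x/C₀ = 0.36% < 5%, so the approximation holds.)
pOH = −log(3.34 × 10^-4) = 3.48; pH = 14.00 − 3.48 = 10.52

pH = 10.52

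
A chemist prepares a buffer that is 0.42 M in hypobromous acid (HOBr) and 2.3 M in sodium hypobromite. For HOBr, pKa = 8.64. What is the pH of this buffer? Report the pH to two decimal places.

pH = 9.38

Henderson–Hasselbalch: pH = pKa + log([OBr-]/[HOBr]) = 8.64 + log(2.3/0.42)
pH = 8.64 + (+0.738) = 9.38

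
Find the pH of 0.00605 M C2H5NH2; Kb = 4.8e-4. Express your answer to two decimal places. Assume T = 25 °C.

pH = 11.17

C2H5NH2 + H2O ⇌ C2H5NH3+ + OH-
Let x = [OH-] at equilibrium. Kb = x²/(0.00605 − x).
Here C₀/Kb ≈ 12.6, so the small-x approximation fails. Use the quadratic:
x = [−0.00048 + √(0.00048² + 1.16e-05)]/2 = 1.48 × 10^-3 M
pOH = 2.83, so pH = 14.00 − pOH = 11.17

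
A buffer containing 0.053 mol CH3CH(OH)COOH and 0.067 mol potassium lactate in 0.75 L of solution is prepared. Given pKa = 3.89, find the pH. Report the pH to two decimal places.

pH = 3.99

pH = pKa + log([A⁻]/[HA]) = 3.89 + log(0.067/0.053)
pH = 3.89 + (+0.102) = 3.99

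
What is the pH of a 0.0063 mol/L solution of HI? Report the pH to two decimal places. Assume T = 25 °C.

pH = 2.20

HI is a strong acid and dissociates completely, so [H+] = 0.0063 M.
pH = -log(0.0063) = 2.20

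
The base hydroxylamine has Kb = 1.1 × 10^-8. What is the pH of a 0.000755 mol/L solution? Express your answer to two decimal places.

pH = 8.46

NH2OH + H2O ⇌ NH3OH+ + OH-
Let x = [OH-] at equilibrium. Kb = x²/(0.000755 − x).
Neglecting x in the denominator: x = √(1.1 × 10^-8 × 0.000755) = 2.88 × 10^-6 M
pOH = −log(2.88 × 10^-6) = 5.54; pH = 14.00 − 5.54 = 8.46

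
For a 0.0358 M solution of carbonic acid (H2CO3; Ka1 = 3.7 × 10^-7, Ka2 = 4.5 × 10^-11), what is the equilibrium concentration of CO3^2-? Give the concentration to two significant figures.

First ionization gives [H+] ≈ [HCO3-] = 1.15 × 10^-4 M.
Second step: Ka2 = [H+][CO3^2-]/[HCO3-] ≈ [CO3^2-] (since [H+] ≈ [HCO3-]).
So [CO3^2-] ≈ Ka2.

4.5 × 10^-11 M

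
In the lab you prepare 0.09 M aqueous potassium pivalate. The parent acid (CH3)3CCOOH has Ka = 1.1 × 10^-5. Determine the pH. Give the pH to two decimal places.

(CH3)3CCOO- is the conjugate base of the weak acid (CH3)3CCOOH.
Kb = Kw/Ka = 1.0×10^-14 / 1.1 × 10^-5 = 9.09 × 10^-10
Kb = x²/(0.09 − x) = 9.09 × 10^-10
Neglecting x in the denominator: x = √(9.09 × 10^-10 × 0.09) = 9.04 × 10^-6 M
Check: 0.01% ionized — well under 5%, approximation valid.
pOH = −log(9.04 × 10^-6) = 5.04; pH = 14.00 − 5.04 = 8.96

pH = 8.96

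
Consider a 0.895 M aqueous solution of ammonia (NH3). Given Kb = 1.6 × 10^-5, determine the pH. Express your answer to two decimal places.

pH = 11.58

NH3 + H2O ⇌ NH4+ + OH-
Kb = x²/(0.895 − x) = 1.6 × 10^-5
Assume x ≪ 0.895: x ≈ √(1.6 × 10^-5 × 0.895) = 3.78 × 10^-3 M
(x/C₀ = 0.42% < 5%, so the approximation holds.)
pOH = 2.42, so pH = 14.00 − pOH = 11.58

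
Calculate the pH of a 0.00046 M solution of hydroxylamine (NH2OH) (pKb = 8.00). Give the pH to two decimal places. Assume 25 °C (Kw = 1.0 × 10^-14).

NH2OH + H2O ⇌ NH3OH+ + OH-
Kb = 10^(−8.00) = 1.00 × 10^-8
From the ICE table, Kb = x²/(0.00046 − x) = 1.00 × 10^-8.
Since Kb ≪ C₀, x ≈ √(Kb·C₀) = 2.14 × 10^-6 M.
(x/C₀ = 0.47% < 5%, so the approximation holds.)
pOH = −log(2.14 × 10^-6) = 5.67; pH = 14.00 − 5.67 = 8.33

pH = 8.33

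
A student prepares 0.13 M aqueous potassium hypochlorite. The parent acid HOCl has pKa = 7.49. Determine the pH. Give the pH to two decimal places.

pH = 10.30

OCl- is the conjugate base of the weak acid HOCl.
Ka = 10^(−7.49) = 3.24 × 10^-8
Kb = Kw/Ka = 1.0×10^-14 / 3.24 × 10^-8 = 3.09 × 10^-7
Kb = [OH-]²/(0.13 − [OH-]) = 3.09 × 10^-7
Neglecting [OH-] in the denominator: [OH-] = √(3.09 × 10^-7 × 0.13) = 2.00 × 10^-4 M
pOH = 3.70, so pH = 14.00 − pOH = 10.30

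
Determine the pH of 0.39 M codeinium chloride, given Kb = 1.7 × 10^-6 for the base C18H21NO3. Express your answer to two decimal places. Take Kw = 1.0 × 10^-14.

C18H22NO3+ is the conjugate acid of the weak base C18H21NO3.
Ka = Kw/Kb = 1.0×10^-14 / 1.7 × 10^-6 = 5.88 × 10^-9
Ka = x²/(0.39 − x) = 5.88 × 10^-9
Since Ka ≪ C₀, x ≈ √(Ka·C₀) = 4.79 × 10^-5 M.
pH = −log[H+] = −log(4.79 × 10^-5) = 4.32

pH = 4.32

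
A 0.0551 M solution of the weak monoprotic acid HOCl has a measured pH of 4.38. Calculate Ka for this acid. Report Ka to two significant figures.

Ka = 3.2 × 10^-8

[H+] = 10^(-4.38) = 4.17 × 10^-5 M
At equilibrium [HA] = 0.0551 − 4.17 × 10^-5 = 5.51 × 10^-2 M
Ka = [H+][A-]/[HA] = (4.17 × 10^-5)² / 5.51 × 10^-2 = 3.2 × 10^-8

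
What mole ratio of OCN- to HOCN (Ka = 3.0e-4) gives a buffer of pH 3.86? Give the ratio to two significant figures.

pKa = -log(3.0 × 10^-4) = 3.523
pH = pKa + log(r) ⇒ log(r) = 3.86 − 3.523 = +0.337
r = [OCN-]/[HOCN] = 10^(+0.337) = 2.17

ratio = 2.2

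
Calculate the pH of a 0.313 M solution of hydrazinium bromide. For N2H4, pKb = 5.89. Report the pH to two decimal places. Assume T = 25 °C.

pH = 4.31

N2H5+ is the conjugate acid of the weak base N2H4.
Kb = 10^(−5.89) = 1.29 × 10^-6
Ka = Kw/Kb = 1.0×10^-14 / 1.29 × 10^-6 = 7.75 × 10^-9
Let x = [H+] at equilibrium. Ka = x²/(0.313 − x).
Assume x ≪ 0.313: x ≈ √(7.75 × 10^-9 × 0.313) = 4.93 × 10^-5 M
Check: 0.016% ionized — well under 5%, approximation valid.
pH = −log[H+] = −log(4.93 × 10^-5) = 4.31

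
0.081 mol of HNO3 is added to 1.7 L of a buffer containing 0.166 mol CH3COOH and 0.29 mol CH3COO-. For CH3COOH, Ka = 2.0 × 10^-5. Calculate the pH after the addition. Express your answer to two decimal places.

After neutralization: n(CH3COOH) = 0.247 mol, n(CH3COO-) = 0.209 mol.
pKa = −log(2.0 × 10^-5) = 4.699
pH = pKa + log([A⁻]/[HA]) = 4.699 + log(0.209/0.247) = 4.699 -0.073

pH = 4.63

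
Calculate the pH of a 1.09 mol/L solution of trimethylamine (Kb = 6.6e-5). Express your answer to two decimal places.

(CH3)3N + H2O ⇌ (CH3)3NH+ + OH-
From the ICE table, Kb = [OH-]²/(1.09 − [OH-]) = 6.6 × 10^-5.
Assume [OH-] ≪ 1.09: [OH-] ≈ √(6.6 × 10^-5 × 1.09) = 8.48 × 10^-3 M
([OH-]/C₀ = 0.78% < 5%, so the approximation holds.)
pOH = 2.07, so pH = 14.00 − pOH = 11.93

pH = 11.93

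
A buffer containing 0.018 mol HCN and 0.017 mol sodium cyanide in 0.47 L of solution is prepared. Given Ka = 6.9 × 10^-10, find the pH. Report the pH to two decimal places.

pKa = −log(6.9 × 10^-10) = 9.161
Henderson–Hasselbalch: pH = pKa + log([CN-]/[HCN]) = 9.161 + log(0.017/0.018)
pH = 9.161 + (-0.025) = 9.14

pH = 9.14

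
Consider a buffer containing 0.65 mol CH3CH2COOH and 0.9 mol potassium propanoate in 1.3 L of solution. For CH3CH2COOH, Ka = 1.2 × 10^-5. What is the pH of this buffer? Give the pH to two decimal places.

pH = 5.06

pKa = −log(1.2 × 10^-5) = 4.921
pH = pKa + log([A⁻]/[HA]) = 4.921 + log(0.9/0.65)
pH = 4.921 + (+0.141) = 5.06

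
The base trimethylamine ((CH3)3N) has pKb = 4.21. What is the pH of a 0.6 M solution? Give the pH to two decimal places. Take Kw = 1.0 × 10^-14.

(CH3)3N + H2O ⇌ (CH3)3NH+ + OH-
Kb = 10^(−4.21) = 6.17 × 10^-5
Kb = x²/(0.6 − x) = 6.17 × 10^-5
Since Kb ≪ C₀, x ≈ √(Kb·C₀) = 6.08 × 10^-3 M.
(x/C₀ = 1% < 5%, so the approximation holds.)
pOH = 2.22, so pH = 14.00 − pOH = 11.78

pH = 11.78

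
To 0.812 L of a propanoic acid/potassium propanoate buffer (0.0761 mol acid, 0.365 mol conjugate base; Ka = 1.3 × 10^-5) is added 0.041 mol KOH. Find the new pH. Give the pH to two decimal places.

pH = 5.95

After neutralization: n(CH3CH2COOH) = 0.0351 mol, n(CH3CH2COO-) = 0.406 mol.
pKa = −log(1.3 × 10^-5) = 4.886
Henderson–Hasselbalch with mole ratio 0.406/0.0351: pH = 4.886 + (+1.063)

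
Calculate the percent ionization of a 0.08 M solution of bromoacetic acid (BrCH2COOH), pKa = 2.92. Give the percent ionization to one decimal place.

11.5%

BrCH2COOH ⇌ BrCH2COO- + H+; let x = [H+] at equilibrium.
Ka = 10^(−2.92) = 1.20 × 10^-3
Ka = x²/(C₀ − x); solving the quadratic gives x = 9.22 × 10^-3 M.
% ionization = x/C₀ × 100% = 9.22 × 10^-3/0.08 × 100% = 11.5%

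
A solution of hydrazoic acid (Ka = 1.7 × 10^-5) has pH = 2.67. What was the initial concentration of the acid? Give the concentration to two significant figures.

C₀ = 2.7 × 10^-1 M

[H+] = 10^(-2.67) = 2.14 × 10^-3 M = x
Ka = x²/(C₀ − x) ⇒ C₀ = x + x²/Ka
C₀ = 2.14 × 10^-3 + (2.14 × 10^-3)²/(1.7 × 10^-5) = 2.72 × 10^-1 M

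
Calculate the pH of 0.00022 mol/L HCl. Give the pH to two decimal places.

HCl is a strong acid and dissociates completely, so [H+] = 0.00022 M.
pH = -log(0.00022) = 3.66

pH = 3.66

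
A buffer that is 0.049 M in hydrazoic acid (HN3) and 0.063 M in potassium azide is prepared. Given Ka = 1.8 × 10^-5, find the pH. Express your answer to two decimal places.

pH = 4.85

pKa = −log(1.8 × 10^-5) = 4.745
Henderson–Hasselbalch: pH = pKa + log([N3-]/[HN3]) = 4.745 + log(0.063/0.049)
pH = 4.745 + (+0.109) = 4.85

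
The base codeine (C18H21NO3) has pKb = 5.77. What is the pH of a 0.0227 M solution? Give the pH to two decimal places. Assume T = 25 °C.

C18H21NO3 + H2O ⇌ C18H22NO3+ + OH-
Kb = 10^(−5.77) = 1.70 × 10^-6
From the ICE table, Kb = x²/(0.0227 − x) = 1.70 × 10^-6.
Assume x ≪ 0.0227: x ≈ √(1.70 × 10^-6 × 0.0227) = 1.96 × 10^-4 M
(x/C₀ = 0.87% < 5%, so the approximation holds.)
pOH = 3.71, so pH = 14.00 − pOH = 10.29

pH = 10.29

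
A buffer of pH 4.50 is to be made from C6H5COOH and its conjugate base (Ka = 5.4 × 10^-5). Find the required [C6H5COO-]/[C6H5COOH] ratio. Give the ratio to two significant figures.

pKa = -log(5.4 × 10^-5) = 4.268
pH = pKa + log(r) ⇒ log(r) = 4.50 − 4.268 = +0.232
r = [C6H5COO-]/[C6H5COOH] = 10^(+0.232) = 1.71

ratio = 1.7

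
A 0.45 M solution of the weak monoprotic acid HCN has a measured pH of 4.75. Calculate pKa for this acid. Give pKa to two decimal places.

pKa = 9.15

[H+] = 10^(-4.75) = 1.78 × 10^-5 M
At equilibrium [HA] = 0.45 − 1.78 × 10^-5 = 4.50 × 10^-1 M
Ka = [H+][A-]/[HA] = (1.78 × 10^-5)² / 4.50 × 10^-1 = 7.04 × 10^-10
pKa = -log(7.04 × 10^-10) = 9.15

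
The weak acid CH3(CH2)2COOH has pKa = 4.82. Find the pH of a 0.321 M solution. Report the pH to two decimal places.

pH = 2.66

CH3(CH2)2COOH ⇌ CH3(CH2)2COO- + H+
Ka = 10^(−4.82) = 1.51 × 10^-5
Let x = [H+] at equilibrium. Ka = x²/(0.321 − x).
Since Ka ≪ C₀, x ≈ √(Ka·C₀) = 2.20 × 10^-3 M.
(x/C₀ = 0.69% < 5%, so the approximation holds.)
pH = −log[H+] = −log(2.20 × 10^-3) = 2.66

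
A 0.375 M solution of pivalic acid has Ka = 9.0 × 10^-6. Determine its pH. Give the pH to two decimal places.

(CH3)3CCOOH ⇌ (CH3)3CCOO- + H+
From the ICE table, Ka = [H+]²/(0.375 − [H+]) = 9.0 × 10^-6.
Assume [H+] ≪ 0.375: [H+] ≈ √(9.0 × 10^-6 × 0.375) = 1.84 × 10^-3 M
pH = −log(1.84 × 10^-3) = 2.74

pH = 2.74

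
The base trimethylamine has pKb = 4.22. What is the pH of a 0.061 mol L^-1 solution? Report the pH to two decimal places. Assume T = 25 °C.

pH = 11.28

(CH3)3N + H2O ⇌ (CH3)3NH+ + OH-
Kb = 10^(−4.22) = 6.03 × 10^-5
From the ICE table, Kb = [OH-]²/(0.061 − [OH-]) = 6.03 × 10^-5.
Neglecting [OH-] in the denominator: [OH-] = √(6.03 × 10^-5 × 0.061) = 1.92 × 10^-3 M
pOH = 2.72, so pH = 14.00 − pOH = 11.28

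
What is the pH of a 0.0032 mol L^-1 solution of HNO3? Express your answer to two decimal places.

HNO3 is a strong acid and dissociates completely, so [H+] = 0.0032 M.
pH = -log(0.0032) = 2.49

pH = 2.49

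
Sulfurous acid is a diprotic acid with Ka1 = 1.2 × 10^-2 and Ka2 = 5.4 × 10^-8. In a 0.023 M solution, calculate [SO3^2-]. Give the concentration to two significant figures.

First ionization gives [H+] ≈ [HSO3-] = 1.17 × 10^-2 M.
Second step: Ka2 = [H+][SO3^2-]/[HSO3-] ≈ [SO3^2-] (since [H+] ≈ [HSO3-]).
So [SO3^2-] ≈ Ka2.

5.4 × 10^-8 M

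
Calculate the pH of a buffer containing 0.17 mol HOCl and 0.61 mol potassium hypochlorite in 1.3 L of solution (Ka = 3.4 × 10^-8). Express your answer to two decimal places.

pH = 8.02

pKa = −log(3.4 × 10^-8) = 7.469
pH = pKa + log([A⁻]/[HA]) = 7.469 + log(0.61/0.17)
pH = 7.469 + (+0.555) = 8.02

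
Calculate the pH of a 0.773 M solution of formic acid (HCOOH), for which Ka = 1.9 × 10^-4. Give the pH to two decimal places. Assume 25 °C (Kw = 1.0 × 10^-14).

pH = 1.92

HCOOH ⇌ HCOO- + H+
Ka = [H+]²/(0.773 − [H+]) = 1.9 × 10^-4
Since Ka ≪ C₀, [H+] ≈ √(Ka·C₀) = 1.21 × 10^-2 M.
([H+]/C₀ = 1.6% < 5%, so the approximation holds.)
pH = −log[H+] = −log(1.21 × 10^-2) = 1.92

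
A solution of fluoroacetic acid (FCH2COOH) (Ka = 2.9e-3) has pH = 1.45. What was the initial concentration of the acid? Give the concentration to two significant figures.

[H+] = 10^(-1.45) = 3.55 × 10^-2 M = x
Ka = x²/(C₀ − x) ⇒ C₀ = x + x²/Ka
C₀ = 3.55 × 10^-2 + (3.55 × 10^-2)²/(2.9 × 10^-3) = 4.70 × 10^-1 M

C₀ = 4.7 × 10^-1 M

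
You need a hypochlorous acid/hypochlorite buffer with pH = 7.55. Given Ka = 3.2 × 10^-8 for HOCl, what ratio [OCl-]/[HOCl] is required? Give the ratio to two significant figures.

ratio = 1.1

pKa = -log(3.2 × 10^-8) = 7.495
pH = pKa + log(r) ⇒ log(r) = 7.55 − 7.495 = +0.055
r = [OCl-]/[HOCl] = 10^(+0.055) = 1.14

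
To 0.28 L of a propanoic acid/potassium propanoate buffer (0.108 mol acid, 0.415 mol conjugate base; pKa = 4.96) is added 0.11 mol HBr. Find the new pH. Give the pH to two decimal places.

pH = 5.11

After neutralization: n(CH3CH2COOH) = 0.218 mol, n(CH3CH2COO-) = 0.305 mol.
Henderson–Hasselbalch with mole ratio 0.305/0.218: pH = 4.96 + (+0.146)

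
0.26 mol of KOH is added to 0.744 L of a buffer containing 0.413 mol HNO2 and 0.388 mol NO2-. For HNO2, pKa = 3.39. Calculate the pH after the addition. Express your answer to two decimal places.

pH = 4.02

OH- converts HNO2 to NO2-: HNO2 → 0.153 mol, NO2- → 0.648 mol.
pH = pKa + log(n_NO2-/n_HNO2) = 3.39 + log(0.648/0.153) = 3.39 + (+0.627)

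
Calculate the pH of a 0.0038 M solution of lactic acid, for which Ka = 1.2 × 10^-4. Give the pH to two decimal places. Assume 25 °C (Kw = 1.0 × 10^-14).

CH3CH(OH)COOH ⇌ CH3CH(OH)COO- + H+
Ka = [H+]²/(0.0038 − [H+]) = 1.2 × 10^-4
Here C₀/Ka ≈ 31.7, so the small-[H+] approximation fails. Use the quadratic:
[H+] = (−Ka + √(Ka² + 4·Ka·C₀))/2 = 6.18 × 10^-4 M
pH = −log[H+] = −log(6.18 × 10^-4) = 3.21

pH = 3.21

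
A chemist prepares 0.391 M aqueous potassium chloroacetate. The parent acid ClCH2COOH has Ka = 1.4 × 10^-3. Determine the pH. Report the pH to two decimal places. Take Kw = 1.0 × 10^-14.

pH = 8.22

ClCH2COO- is the conjugate base of the weak acid ClCH2COOH.
Kb = Kw/Ka = 1.0×10^-14 / 1.4 × 10^-3 = 7.14 × 10^-12
From the ICE table, Kb = x²/(0.391 − x) = 7.14 × 10^-12.
Assume x ≪ 0.391: x ≈ √(7.14 × 10^-12 × 0.391) = 1.67 × 10^-6 M
Check: 0.00043% ionized — well under 5%, approximation valid.
pOH = −log(1.67 × 10^-6) = 5.78; pH = 14.00 − 5.78 = 8.22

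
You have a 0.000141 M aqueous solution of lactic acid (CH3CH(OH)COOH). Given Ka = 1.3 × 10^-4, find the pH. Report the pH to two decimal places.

pH = 4.07

CH3CH(OH)COOH ⇌ CH3CH(OH)COO- + H+
Ka = [H+]²/(0.000141 − [H+]) = 1.3 × 10^-4
The 5% rule fails; solving [H+]² + Ka·[H+] − Ka·C₀ = 0 exactly:
[H+] = (−Ka + √(Ka² + 4·Ka·C₀))/2 = 8.52 × 10^-5 M
pH = −log(8.52 × 10^-5) = 4.07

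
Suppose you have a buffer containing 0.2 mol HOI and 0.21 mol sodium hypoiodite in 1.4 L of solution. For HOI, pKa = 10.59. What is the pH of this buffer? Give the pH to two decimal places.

Henderson–Hasselbalch: pH = pKa + log([OI-]/[HOI]) = 10.59 + log(0.21/0.2)
pH = 10.59 + (+0.021) = 10.61

pH = 10.61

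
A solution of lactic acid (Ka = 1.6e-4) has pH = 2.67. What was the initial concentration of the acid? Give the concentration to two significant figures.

C₀ = 3.1 × 10^-2 M

[H+] = 10^(-2.67) = 2.14 × 10^-3 M = x
Ka = x²/(C₀ − x) ⇒ C₀ = x + x²/Ka
C₀ = 2.14 × 10^-3 + (2.14 × 10^-3)²/(1.6 × 10^-4) = 3.08 × 10^-2 M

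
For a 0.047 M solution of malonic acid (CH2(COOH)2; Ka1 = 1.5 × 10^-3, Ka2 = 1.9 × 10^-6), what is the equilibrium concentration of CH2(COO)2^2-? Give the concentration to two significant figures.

First ionization gives [H+] ≈ [CH2(COOH)COO-] = 7.68 × 10^-3 M.
Second step: Ka2 = [H+][CH2(COO)2^2-]/[CH2(COOH)COO-] ≈ [CH2(COO)2^2-] (since [H+] ≈ [CH2(COOH)COO-]).
So [CH2(COO)2^2-] ≈ Ka2.

1.9 × 10^-6 M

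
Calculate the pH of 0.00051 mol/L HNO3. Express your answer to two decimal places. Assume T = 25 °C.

HNO3 is a strong acid and dissociates completely, so [H+] = 0.00051 M.
pH = -log(0.00051) = 3.29

pH = 3.29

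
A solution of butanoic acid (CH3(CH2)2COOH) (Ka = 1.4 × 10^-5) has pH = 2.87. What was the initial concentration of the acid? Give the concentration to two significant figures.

C₀ = 1.3 × 10^-1 M

[H+] = 10^(-2.87) = 1.35 × 10^-3 M = x
Ka = x²/(C₀ − x) ⇒ C₀ = x + x²/Ka
C₀ = 1.35 × 10^-3 + (1.35 × 10^-3)²/(1.4 × 10^-5) = 1.32 × 10^-1 M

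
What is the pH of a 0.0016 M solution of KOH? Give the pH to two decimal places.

KOH is a strong base; [OH-] = 0.0016 M.
pOH = -log(0.0016) = 2.80
pH = 14.00 - 2.80 = 11.20

pH = 11.20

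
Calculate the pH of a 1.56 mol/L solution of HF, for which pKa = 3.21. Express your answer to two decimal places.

HF ⇌ F- + H+
Ka = 10^(−3.21) = 6.17 × 10^-4
From the ICE table, Ka = [H+]²/(1.56 − [H+]) = 6.17 × 10^-4.
Assume [H+] ≪ 1.56: [H+] ≈ √(6.17 × 10^-4 × 1.56) = 3.10 × 10^-2 M
Check: 2% ionized — well under 5%, approximation valid.
pH = −log[H+] = −log(3.10 × 10^-2) = 1.51

pH = 1.51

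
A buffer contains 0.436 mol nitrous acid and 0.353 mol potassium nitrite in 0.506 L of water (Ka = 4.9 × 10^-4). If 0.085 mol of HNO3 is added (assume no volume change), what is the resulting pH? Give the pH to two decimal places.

Added H+ converts NO2- to HNO2: HNO2 → 0.521 mol, NO2- → 0.268 mol.
pKa = −log(4.9 × 10^-4) = 3.310
Henderson–Hasselbalch with mole ratio 0.268/0.521: pH = 3.310 + (-0.289)

pH = 3.02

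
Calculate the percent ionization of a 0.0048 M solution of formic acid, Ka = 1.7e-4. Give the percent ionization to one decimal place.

17.1%

HCOOH ⇌ HCOO- + H+; let x = [H+] at equilibrium.
Ka = x²/(C₀ − x); solving the quadratic gives x = 8.22 × 10^-4 M.
% ionization = x/C₀ × 100% = 8.22 × 10^-4/0.0048 × 100% = 17.1%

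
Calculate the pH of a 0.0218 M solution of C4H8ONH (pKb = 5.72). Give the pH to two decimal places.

C4H8ONH + H2O ⇌ C4H8ONH2+ + OH-
Kb = 10^(−5.72) = 1.91 × 10^-6
From the ICE table, Kb = [OH-]²/(0.0218 − [OH-]) = 1.91 × 10^-6.
Assume [OH-] ≪ 0.0218: [OH-] ≈ √(1.91 × 10^-6 × 0.0218) = 2.04 × 10^-4 M
Check: 0.94% ionized — well under 5%, approximation valid.
pOH = −log(2.04 × 10^-4) = 3.69; pH = 14.00 − 3.69 = 10.31

pH = 10.31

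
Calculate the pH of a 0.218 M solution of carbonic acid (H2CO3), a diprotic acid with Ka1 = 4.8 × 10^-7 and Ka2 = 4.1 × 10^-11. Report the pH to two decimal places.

pH = 3.49

Ka1 ≫ Ka2, so treat the first dissociation as the only significant source of H+.
Ka1 = x²/(0.218 − x) = 4.8 × 10^-7
x ≈ √(4.8 × 10^-7 × 0.218) = 3.23 × 10^-4 M
pH = −log(3.23 × 10^-4) = 3.49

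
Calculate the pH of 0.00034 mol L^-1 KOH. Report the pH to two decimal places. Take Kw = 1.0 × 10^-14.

KOH is a strong base; [OH-] = 0.00034 M.
pOH = -log(0.00034) = 3.47
pH = 14.00 - 3.47 = 10.53

pH = 10.53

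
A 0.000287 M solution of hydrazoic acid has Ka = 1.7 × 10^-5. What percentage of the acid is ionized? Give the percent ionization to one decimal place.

21.6%

HN3 ⇌ N3- + H+; let x = [H+] at equilibrium.
Ka = x²/(C₀ − x); solving the quadratic gives x = 6.19 × 10^-5 M.
Fraction ionized = 6.19 × 10^-5 / 0.000287 = 0.2157 → 21.6%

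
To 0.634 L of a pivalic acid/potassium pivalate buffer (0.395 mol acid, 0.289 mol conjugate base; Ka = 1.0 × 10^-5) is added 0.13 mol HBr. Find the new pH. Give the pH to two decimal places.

Added H+ converts (CH3)3CCOO- to (CH3)3CCOOH: (CH3)3CCOOH → 0.525 mol, (CH3)3CCOO- → 0.159 mol.
pKa = −log(1.0 × 10^-5) = 5.000
pH = pKa + log(n_(CH3)3CCOO-/n_(CH3)3CCOOH) = 5.000 + log(0.159/0.525) = 5.000 + (-0.519)

pH = 4.48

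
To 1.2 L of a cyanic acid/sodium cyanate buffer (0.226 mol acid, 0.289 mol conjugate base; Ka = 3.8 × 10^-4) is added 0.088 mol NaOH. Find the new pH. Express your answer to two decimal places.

pH = 3.86

After neutralization: n(HOCN) = 0.138 mol, n(OCN-) = 0.377 mol.
pKa = −log(3.8 × 10^-4) = 3.420
pH = pKa + log([A⁻]/[HA]) = 3.420 + log(0.377/0.138) = 3.420 +0.436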